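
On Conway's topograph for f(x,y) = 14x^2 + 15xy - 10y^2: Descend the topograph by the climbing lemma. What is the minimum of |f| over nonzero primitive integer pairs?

river: ρ → (-10,25,4)
river: ρ → (4,23,-16)
river: ρ → (-16,9,11)
river: ρ → (11,13,-14)
river: ρ → (-14,15,10)
river: ρ → (10,25,-4)
river: ρ → (-4,23,16)
river: ρ → (16,9,-11)
river: ρ → (-11,13,14)
river: ρ → (14,15,-10)
closes: descent 0, river 10
min |a| on river = 4

4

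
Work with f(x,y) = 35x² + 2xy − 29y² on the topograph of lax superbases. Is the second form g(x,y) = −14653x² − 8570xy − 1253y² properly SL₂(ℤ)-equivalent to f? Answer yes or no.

D₁ = 4064, D₂ = 4064
river cycle of f (length 4): (-29, 56, 8), (8, 56, -29), (-29, 60, 4), (4, 60, -29)
river cycle of g (length 4): (-29, 56, 8), (8, 56, -29), (-29, 60, 4), (4, 60, -29)
cycles coincide ⇒ equivalent

yes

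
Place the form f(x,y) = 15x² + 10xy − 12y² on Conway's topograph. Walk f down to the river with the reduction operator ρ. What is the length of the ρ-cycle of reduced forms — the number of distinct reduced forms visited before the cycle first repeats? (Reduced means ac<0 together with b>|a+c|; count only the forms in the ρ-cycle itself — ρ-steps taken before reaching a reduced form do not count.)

D = 820, ⌊√D⌋ = 28
river: ρ → (-12,14,13)
river: ρ → (13,12,-13)
river: ρ → (-13,14,12)
river: ρ → (12,10,-15)
river: ρ → (-15,20,7)
river: ρ → (7,22,-12)
river: ρ → (-12,26,3)
river: ρ → (3,28,-3)
river: ρ → (-3,26,12)
river: ρ → (12,22,-7)
river: ρ → (-7,20,15)
river: ρ → (15,10,-12)
ρ-cycle length = 12 (tail of 0 descent steps not counted)

12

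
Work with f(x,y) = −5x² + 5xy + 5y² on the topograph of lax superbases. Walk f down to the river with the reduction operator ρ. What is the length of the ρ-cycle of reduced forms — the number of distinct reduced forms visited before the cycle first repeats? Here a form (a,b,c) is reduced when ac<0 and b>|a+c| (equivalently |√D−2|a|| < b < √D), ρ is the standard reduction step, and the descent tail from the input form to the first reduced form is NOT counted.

D = 125, ⌊√D⌋ = 11
river: ρ → (5,5,-5)
river: ρ → (-5,5,5)
ρ-cycle length = 2 (tail of 0 descent steps not counted)

2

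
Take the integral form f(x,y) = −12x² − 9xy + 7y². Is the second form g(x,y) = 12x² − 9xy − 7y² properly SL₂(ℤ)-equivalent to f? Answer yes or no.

D₁ = 417, D₂ = 417
river cycle of f (length 18): (7, 9, -12), (-12, 15, 4), (4, 17, -8), (-8, 15, 6), (6, 9, -14), (-14, 19, 1), (1, 19, -14), (-14, 9, 6), (6, 15, -8), (-8, 17, 4), … (8 more)
river cycle of g (length 18): (-7, 9, 12), (12, 15, -4), (-4, 17, 8), (8, 15, -6), (-6, 9, 14), (14, 19, -1), (-1, 19, 14), (14, 9, -6), (-6, 15, 8), (8, 17, -4), … (8 more)
cycles differ ⇒ inequivalent

no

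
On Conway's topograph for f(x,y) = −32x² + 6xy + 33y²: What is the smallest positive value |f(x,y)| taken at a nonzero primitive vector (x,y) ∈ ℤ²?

river: ρ → (33,60,-5)
river: ρ → (-5,60,33)
river: ρ → (33,6,-32)
river: ρ → (-32,58,7)
river: ρ → (7,54,-48)
river: ρ → (-48,42,13)
river: ρ → (13,62,-8)
river: ρ → (-8,50,55)
river: ρ → (55,60,-3)
river: ρ → (-3,60,55)
river: ρ → (55,50,-8)
river: ρ → (-8,62,13)
river: ρ → (13,42,-48)
river: ρ → (-48,54,7)
river: ρ → (7,58,-32)
river: ρ → (-32,6,33)
closes: descent 0, river 16
min |a| on river = 3

3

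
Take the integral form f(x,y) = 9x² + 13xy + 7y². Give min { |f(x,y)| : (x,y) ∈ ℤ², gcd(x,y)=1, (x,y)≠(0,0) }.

translate: b→-5 (≡13 mod 18), so (9,13,7)→(9,-5,3)
flip: (9,-5,3)→(3,5,9)
translate: b→-1 (≡5 mod 6), so (3,5,9)→(3,-1,7)
reduced (well bottom): (3,-1,7) with a≤c, −a<b≤a
well minimum = a = 3

3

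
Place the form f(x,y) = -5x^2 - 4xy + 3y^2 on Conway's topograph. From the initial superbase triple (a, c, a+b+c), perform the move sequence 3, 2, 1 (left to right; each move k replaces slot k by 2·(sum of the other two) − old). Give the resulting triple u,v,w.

start (-5,3,-6) = (f(1,0),f(0,1),f(1,1))
replace slot 3: 2·((-5)+3) − (-6) = 2 → (-5,3,2)
replace slot 2: 2·((-5)+2) − 3 = -9 → (-5,-9,2)
replace slot 1: 2·((-9)+2) − (-5) = -9 → (-9,-9,2)

-9,-9,2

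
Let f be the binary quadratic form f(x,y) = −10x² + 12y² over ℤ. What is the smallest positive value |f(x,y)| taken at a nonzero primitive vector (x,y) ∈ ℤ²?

descent: ρ → (12,0,-10)
descent: ρ → (-10,20,2)  [lands on river]
river: ρ → (2,20,-10)
closes: descent 2, river 2
min |a| on river = 2

2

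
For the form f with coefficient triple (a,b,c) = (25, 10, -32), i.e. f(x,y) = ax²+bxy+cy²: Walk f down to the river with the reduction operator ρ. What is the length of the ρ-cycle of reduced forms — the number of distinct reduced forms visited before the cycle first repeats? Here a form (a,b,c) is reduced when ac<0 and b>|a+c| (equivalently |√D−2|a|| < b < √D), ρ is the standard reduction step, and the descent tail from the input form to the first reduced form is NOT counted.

D = 3300, ⌊√D⌋ = 57
river: ρ → (-32,54,3)
river: ρ → (3,54,-32)
river: ρ → (-32,10,25)
river: ρ → (25,40,-17)
river: ρ → (-17,28,37)
river: ρ → (37,46,-8)
river: ρ → (-8,50,25)
river: ρ → (25,50,-8)
river: ρ → (-8,46,37)
river: ρ → (37,28,-17)
river: ρ → (-17,40,25)
river: ρ → (25,10,-32)
ρ-cycle length = 12 (tail of 0 descent steps not counted)

12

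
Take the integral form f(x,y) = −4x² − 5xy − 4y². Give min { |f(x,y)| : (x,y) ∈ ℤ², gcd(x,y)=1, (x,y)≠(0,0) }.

translate: b→-3 (≡5 mod 8), so (4,5,4)→(4,-3,3)
flip: (4,-3,3)→(3,3,4)
reduced (well bottom): (3,3,4) with a≤c, −a<b≤a
well minimum |f| = |-3| = 3 (negative-definite)

3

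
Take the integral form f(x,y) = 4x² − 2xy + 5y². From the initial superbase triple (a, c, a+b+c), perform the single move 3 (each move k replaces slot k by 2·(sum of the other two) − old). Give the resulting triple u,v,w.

start (4,5,7) = (f(1,0),f(0,1),f(1,1))
replace slot 3: 2·(4+5) − 7 = 11 → (4,5,11)

4,5,11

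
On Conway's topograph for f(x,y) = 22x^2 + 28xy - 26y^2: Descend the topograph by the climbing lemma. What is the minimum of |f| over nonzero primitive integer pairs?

river: ρ → (-26,24,24)
river: ρ → (24,24,-26)
river: ρ → (-26,28,22)
river: ρ → (22,16,-32)
river: ρ → (-32,48,6)
river: ρ → (6,48,-32)
river: ρ → (-32,16,22)
river: ρ → (22,28,-26)
closes: descent 0, river 8
min |a| on river = 6

6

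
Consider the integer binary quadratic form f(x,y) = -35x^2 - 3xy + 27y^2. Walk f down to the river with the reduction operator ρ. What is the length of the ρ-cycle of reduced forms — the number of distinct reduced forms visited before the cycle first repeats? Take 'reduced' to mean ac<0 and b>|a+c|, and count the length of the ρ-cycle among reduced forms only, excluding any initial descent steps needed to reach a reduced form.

D = 3789, ⌊√D⌋ = 61
descent: ρ → (27,57,-5)  [lands on river]
river: ρ → (-5,53,49)
river: ρ → (49,45,-9)
river: ρ → (-9,45,49)
river: ρ → (49,53,-5)
river: ρ → (-5,57,27)
river: ρ → (27,51,-11)
river: ρ → (-11,59,7)
river: ρ → (7,53,-35)
river: ρ → (-35,17,25)
river: ρ → (25,33,-27)
river: ρ → (-27,21,31)
river: ρ → (31,41,-17)
river: ρ → (-17,61,1)
river: ρ → (1,61,-17)
river: ρ → (-17,41,31)
river: ρ → (31,21,-27)
river: ρ → (-27,33,25)
river: ρ → (25,17,-35)
river: ρ → (-35,53,7)
river: ρ → (7,59,-11)
river: ρ → (-11,51,27)
ρ-cycle length = 22 (tail of 1 descent step not counted)

22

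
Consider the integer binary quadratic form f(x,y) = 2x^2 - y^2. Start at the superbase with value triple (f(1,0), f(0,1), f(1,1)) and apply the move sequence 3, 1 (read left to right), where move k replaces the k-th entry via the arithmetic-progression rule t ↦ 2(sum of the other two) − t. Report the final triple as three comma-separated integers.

start (2,-1,1) = (f(1,0),f(0,1),f(1,1))
replace slot 3: 2·(2+(-1)) − 1 = 1 → (2,-1,1)
replace slot 1: 2·((-1)+1) − 2 = -2 → (-2,-1,1)

-2,-1,1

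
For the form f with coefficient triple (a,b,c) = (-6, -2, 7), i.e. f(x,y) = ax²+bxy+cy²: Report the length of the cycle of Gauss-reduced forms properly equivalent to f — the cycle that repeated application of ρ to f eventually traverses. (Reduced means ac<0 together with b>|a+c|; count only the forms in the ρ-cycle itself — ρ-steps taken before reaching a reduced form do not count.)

D = 172, ⌊√D⌋ = 13
descent: ρ → (7,2,-6)  [lands on river]
river: ρ → (-6,10,3)
river: ρ → (3,8,-9)
river: ρ → (-9,10,2)
river: ρ → (2,10,-9)
river: ρ → (-9,8,3)
river: ρ → (3,10,-6)
river: ρ → (-6,2,7)
river: ρ → (7,12,-1)
river: ρ → (-1,12,7)
ρ-cycle length = 10 (tail of 1 descent step not counted)

10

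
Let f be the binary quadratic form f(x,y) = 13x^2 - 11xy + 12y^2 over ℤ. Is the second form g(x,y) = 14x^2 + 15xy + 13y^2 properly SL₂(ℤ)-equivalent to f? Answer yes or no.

D₁ = -503, D₂ = -503
f: flip: (13,-11,12)→(12,11,13)
f: reduced (well bottom): (12,11,13) with a≤c, −a<b≤a
g: translate: b→-13 (≡15 mod 28), so (14,15,13)→(14,-13,12)
g: flip: (14,-13,12)→(12,13,14)
g: translate: b→-11 (≡13 mod 24), so (12,13,14)→(12,-11,13)
g: reduced (well bottom): (12,-11,13) with a≤c, −a<b≤a
reduced forms (12, 11, 13) vs (12, -11, 13) ⇒ inequivalent

no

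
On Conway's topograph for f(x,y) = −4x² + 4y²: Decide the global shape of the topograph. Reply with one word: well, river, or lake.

D = b²−4ac = 0² − 4·(-4)·4 = 64
D = 8² is a perfect square ⇒ form factors over ℤ ⇒ lakes

lake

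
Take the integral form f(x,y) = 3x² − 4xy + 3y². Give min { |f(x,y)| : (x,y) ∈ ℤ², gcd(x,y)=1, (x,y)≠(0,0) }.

translate: b→2 (≡-4 mod 6), so (3,-4,3)→(3,2,2)
flip: (3,2,2)→(2,-2,3)
translate: b→2 (≡-2 mod 4), so (2,-2,3)→(2,2,3)
reduced (well bottom): (2,2,3) with a≤c, −a<b≤a
well minimum = a = 2

2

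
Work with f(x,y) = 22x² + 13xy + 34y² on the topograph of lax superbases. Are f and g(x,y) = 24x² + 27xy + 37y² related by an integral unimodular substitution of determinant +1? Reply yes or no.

D₁ = -2823, D₂ = -2823
f: reduced (well bottom): (22,13,34) with a≤c, −a<b≤a
g: translate: b→-21 (≡27 mod 48), so (24,27,37)→(24,-21,34)
g: reduced (well bottom): (24,-21,34) with a≤c, −a<b≤a
reduced forms (22, 13, 34) vs (24, -21, 34) ⇒ inequivalent

no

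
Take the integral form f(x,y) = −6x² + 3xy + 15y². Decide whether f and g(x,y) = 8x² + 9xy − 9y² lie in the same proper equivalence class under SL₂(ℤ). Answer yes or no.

D₁ = 369, D₂ = 369
river cycle of f (length 10): (-6, 15, 6), (6, 9, -12), (-12, 15, 3), (3, 15, -12), (-12, 9, 6), (6, 15, -6), (-6, 9, 12), (12, 15, -3), (-3, 15, 12), (12, 9, -6)
river cycle of g (length 16): (-9, 9, 8), (8, 7, -10), (-10, 13, 5), (5, 17, -4), (-4, 15, 9), (9, 3, -10), (-10, 17, 2), (2, 19, -1), (-1, 19, 2), (2, 17, -10), … (6 more)
cycles differ ⇒ inequivalent

no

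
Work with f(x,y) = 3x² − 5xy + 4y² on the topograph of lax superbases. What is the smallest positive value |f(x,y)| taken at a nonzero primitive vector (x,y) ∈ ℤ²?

translate: b→1 (≡-5 mod 6), so (3,-5,4)→(3,1,2)
flip: (3,1,2)→(2,-1,3)
reduced (well bottom): (2,-1,3) with a≤c, −a<b≤a
well minimum = a = 2

2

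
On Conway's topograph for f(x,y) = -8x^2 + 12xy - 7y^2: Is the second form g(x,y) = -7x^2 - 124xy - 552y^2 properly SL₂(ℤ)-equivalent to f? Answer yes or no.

D₁ = -80, D₂ = -80
f is negative-definite; reduce −f:
−f: translate: b→4 (≡-12 mod 16), so (8,-12,7)→(8,4,3)
−f: flip: (8,4,3)→(3,-4,8)
−f: translate: b→2 (≡-4 mod 6), so (3,-4,8)→(3,2,7)
−f: reduced (well bottom): (3,2,7) with a≤c, −a<b≤a
flip sign back: reduced form of f is (-3,-2,-7)
g is negative-definite; reduce −g:
−g: translate: b→-2 (≡124 mod 14), so (7,124,552)→(7,-2,3)
−g: flip: (7,-2,3)→(3,2,7)
−g: reduced (well bottom): (3,2,7) with a≤c, −a<b≤a
flip sign back: reduced form of g is (-3,-2,-7)
reduced forms (-3, -2, -7) vs (-3, -2, -7) ⇒ equivalent

yes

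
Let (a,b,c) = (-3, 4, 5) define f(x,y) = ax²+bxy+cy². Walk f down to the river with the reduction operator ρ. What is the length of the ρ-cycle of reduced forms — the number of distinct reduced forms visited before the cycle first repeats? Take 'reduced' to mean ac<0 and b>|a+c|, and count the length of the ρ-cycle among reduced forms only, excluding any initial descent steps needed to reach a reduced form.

D = 76, ⌊√D⌋ = 8
river: ρ → (5,6,-2)
river: ρ → (-2,6,5)
river: ρ → (5,4,-3)
river: ρ → (-3,8,1)
river: ρ → (1,8,-3)
river: ρ → (-3,4,5)
ρ-cycle length = 6 (tail of 0 descent steps not counted)

6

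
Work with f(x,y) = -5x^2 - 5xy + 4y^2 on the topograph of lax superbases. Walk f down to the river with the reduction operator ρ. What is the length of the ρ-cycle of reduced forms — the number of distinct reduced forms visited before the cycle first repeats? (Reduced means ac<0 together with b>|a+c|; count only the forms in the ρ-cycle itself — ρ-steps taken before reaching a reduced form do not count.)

D = 105, ⌊√D⌋ = 10
descent: ρ → (4,5,-5)  [lands on river]
river: ρ → (-5,5,4)
river: ρ → (4,3,-6)
river: ρ → (-6,9,1)
river: ρ → (1,9,-6)
river: ρ → (-6,3,4)
ρ-cycle length = 6 (tail of 1 descent step not counted)

6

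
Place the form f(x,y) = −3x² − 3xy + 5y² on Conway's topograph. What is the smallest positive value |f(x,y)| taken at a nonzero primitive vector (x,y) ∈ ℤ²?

descent: ρ → (5,3,-3)  [lands on river]
river: ρ → (-3,3,5)
river: ρ → (5,7,-1)
river: ρ → (-1,7,5)
closes: descent 1, river 4
min |a| on river = 1

1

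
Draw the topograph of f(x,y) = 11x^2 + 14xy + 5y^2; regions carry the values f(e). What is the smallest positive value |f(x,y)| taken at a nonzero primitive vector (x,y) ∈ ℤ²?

translate: b→-8 (≡14 mod 22), so (11,14,5)→(11,-8,2)
flip: (11,-8,2)→(2,8,11)
translate: b→0 (≡8 mod 4), so (2,8,11)→(2,0,3)
reduced (well bottom): (2,0,3) with a≤c, −a<b≤a
well minimum = a = 2

2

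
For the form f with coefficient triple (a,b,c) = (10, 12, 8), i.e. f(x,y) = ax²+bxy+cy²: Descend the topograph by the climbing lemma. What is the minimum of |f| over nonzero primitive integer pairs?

translate: b→-8 (≡12 mod 20), so (10,12,8)→(10,-8,6)
flip: (10,-8,6)→(6,8,10)
translate: b→-4 (≡8 mod 12), so (6,8,10)→(6,-4,8)
reduced (well bottom): (6,-4,8) with a≤c, −a<b≤a
well minimum = a = 6

6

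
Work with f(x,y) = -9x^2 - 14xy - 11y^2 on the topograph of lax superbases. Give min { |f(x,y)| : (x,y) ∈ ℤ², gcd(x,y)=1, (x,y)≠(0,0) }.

translate: b→-4 (≡14 mod 18), so (9,14,11)→(9,-4,6)
flip: (9,-4,6)→(6,4,9)
reduced (well bottom): (6,4,9) with a≤c, −a<b≤a
well minimum |f| = |-6| = 6 (negative-definite)

6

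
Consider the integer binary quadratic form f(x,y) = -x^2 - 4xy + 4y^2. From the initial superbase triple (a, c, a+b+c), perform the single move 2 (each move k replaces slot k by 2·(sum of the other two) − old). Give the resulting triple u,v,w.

start (-1,4,-1) = (f(1,0),f(0,1),f(1,1))
replace slot 2: 2·((-1)+(-1)) − 4 = -8 → (-1,-8,-1)

-1,-8,-1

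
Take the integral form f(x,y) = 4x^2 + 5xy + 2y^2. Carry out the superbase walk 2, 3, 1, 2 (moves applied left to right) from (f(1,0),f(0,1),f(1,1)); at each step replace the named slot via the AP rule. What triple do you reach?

start (4,2,11) = (f(1,0),f(0,1),f(1,1))
replace slot 2: 2·(4+11) − 2 = 28 → (4,28,11)
replace slot 3: 2·(4+28) − 11 = 53 → (4,28,53)
replace slot 1: 2·(28+53) − 4 = 158 → (158,28,53)
replace slot 2: 2·(158+53) − 28 = 394 → (158,394,53)

158,394,53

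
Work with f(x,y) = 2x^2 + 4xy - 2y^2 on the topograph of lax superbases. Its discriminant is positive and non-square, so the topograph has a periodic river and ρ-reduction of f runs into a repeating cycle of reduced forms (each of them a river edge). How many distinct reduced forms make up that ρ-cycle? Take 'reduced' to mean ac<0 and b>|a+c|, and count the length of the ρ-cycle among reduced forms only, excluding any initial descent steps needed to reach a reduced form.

D = 32, ⌊√D⌋ = 5
river: ρ → (-2,4,2)
river: ρ → (2,4,-2)
ρ-cycle length = 2 (tail of 0 descent steps not counted)

2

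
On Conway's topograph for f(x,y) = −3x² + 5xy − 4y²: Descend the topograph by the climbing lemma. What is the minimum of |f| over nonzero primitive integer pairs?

translate: b→1 (≡-5 mod 6), so (3,-5,4)→(3,1,2)
flip: (3,1,2)→(2,-1,3)
reduced (well bottom): (2,-1,3) with a≤c, −a<b≤a
well minimum |f| = |-2| = 2 (negative-definite)

2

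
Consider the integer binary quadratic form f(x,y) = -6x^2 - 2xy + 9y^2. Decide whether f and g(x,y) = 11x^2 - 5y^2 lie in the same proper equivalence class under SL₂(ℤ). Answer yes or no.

D₁ = 220, D₂ = 220
river cycle of f (length 4): (-6, 10, 5), (5, 10, -6), (-6, 14, 1), (1, 14, -6)
river cycle of g (length 4): (-5, 10, 6), (6, 14, -1), (-1, 14, 6), (6, 10, -5)
cycles differ ⇒ inequivalent

no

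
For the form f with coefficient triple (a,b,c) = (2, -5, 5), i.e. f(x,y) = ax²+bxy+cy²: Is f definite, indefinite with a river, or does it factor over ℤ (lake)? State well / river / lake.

D = b²−4ac = (-5)² − 4·2·5 = -15
D < 0 ⇒ definite ⇒ every region one sign ⇒ single well

well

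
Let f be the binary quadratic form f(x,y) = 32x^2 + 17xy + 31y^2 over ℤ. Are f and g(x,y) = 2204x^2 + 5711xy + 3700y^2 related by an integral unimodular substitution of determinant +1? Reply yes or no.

D₁ = -3679, D₂ = -3679
f: flip: (32,17,31)→(31,-17,32)
f: reduced (well bottom): (31,-17,32) with a≤c, −a<b≤a
g: translate: b→1303 (≡5711 mod 4408), so (2204,5711,3700)→(2204,1303,193)
g: flip: (2204,1303,193)→(193,-1303,2204)
g: translate: b→-145 (≡-1303 mod 386), so (193,-1303,2204)→(193,-145,32)
g: flip: (193,-145,32)→(32,145,193)
g: translate: b→17 (≡145 mod 64), so (32,145,193)→(32,17,31)
g: flip: (32,17,31)→(31,-17,32)
g: reduced (well bottom): (31,-17,32) with a≤c, −a<b≤a
reduced forms (31, -17, 32) vs (31, -17, 32) ⇒ equivalent

yes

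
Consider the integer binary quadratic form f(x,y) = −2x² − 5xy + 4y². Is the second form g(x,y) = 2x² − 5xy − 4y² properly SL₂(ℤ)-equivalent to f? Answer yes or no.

D₁ = 57, D₂ = 57
river cycle of f (length 6): (4, 5, -2), (-2, 7, 1), (1, 7, -2), (-2, 5, 4), (4, 3, -3), (-3, 3, 4)
river cycle of g (length 6): (-4, 5, 2), (2, 7, -1), (-1, 7, 2), (2, 5, -4), (-4, 3, 3), (3, 3, -4)
cycles differ ⇒ inequivalent

no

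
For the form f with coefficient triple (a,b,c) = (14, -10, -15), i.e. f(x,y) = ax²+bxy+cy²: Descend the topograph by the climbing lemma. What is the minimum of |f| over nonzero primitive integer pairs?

descent: ρ → (-15,10,14)  [lands on river]
river: ρ → (14,18,-11)
river: ρ → (-11,26,6)
river: ρ → (6,22,-19)
river: ρ → (-19,16,9)
river: ρ → (9,20,-15)
closes: descent 1, river 6
min |a| on river = 6

6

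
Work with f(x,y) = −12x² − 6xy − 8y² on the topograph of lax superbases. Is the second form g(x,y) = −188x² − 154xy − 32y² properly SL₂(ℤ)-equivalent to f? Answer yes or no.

D₁ = -348, D₂ = -348
f is negative-definite; reduce −f:
−f: flip: (12,6,8)→(8,-6,12)
−f: reduced (well bottom): (8,-6,12) with a≤c, −a<b≤a
flip sign back: reduced form of f is (-8,6,-12)
g is negative-definite; reduce −g:
−g: flip: (188,154,32)→(32,-154,188)
−g: translate: b→-26 (≡-154 mod 64), so (32,-154,188)→(32,-26,8)
−g: flip: (32,-26,8)→(8,26,32)
−g: translate: b→-6 (≡26 mod 16), so (8,26,32)→(8,-6,12)
−g: reduced (well bottom): (8,-6,12) with a≤c, −a<b≤a
flip sign back: reduced form of g is (-8,6,-12)
reduced forms (-8, 6, -12) vs (-8, 6, -12) ⇒ equivalent

yes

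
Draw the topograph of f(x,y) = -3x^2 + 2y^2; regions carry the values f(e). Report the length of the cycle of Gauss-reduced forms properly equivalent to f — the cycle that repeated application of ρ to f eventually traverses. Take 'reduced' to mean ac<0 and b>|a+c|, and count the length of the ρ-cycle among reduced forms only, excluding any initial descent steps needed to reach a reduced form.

D = 24, ⌊√D⌋ = 4
descent: ρ → (2,4,-1)  [lands on river]
river: ρ → (-1,4,2)
ρ-cycle length = 2 (tail of 1 descent step not counted)

2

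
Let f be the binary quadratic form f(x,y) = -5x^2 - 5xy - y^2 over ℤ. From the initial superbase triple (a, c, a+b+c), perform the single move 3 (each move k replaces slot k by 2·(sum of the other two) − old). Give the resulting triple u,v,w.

start (-5,-1,-11) = (f(1,0),f(0,1),f(1,1))
replace slot 3: 2·((-5)+(-1)) − (-11) = -1 → (-5,-1,-1)

-5,-1,-1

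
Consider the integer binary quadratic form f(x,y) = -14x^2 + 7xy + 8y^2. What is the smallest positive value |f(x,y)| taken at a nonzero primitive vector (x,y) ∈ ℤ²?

river: ρ → (8,9,-13)
river: ρ → (-13,17,4)
river: ρ → (4,15,-17)
river: ρ → (-17,19,2)
river: ρ → (2,21,-7)
river: ρ → (-7,21,2)
river: ρ → (2,19,-17)
river: ρ → (-17,15,4)
river: ρ → (4,17,-13)
river: ρ → (-13,9,8)
river: ρ → (8,7,-14)
river: ρ → (-14,21,1)
river: ρ → (1,21,-14)
river: ρ → (-14,7,8)
closes: descent 0, river 14
min |a| on river = 1

1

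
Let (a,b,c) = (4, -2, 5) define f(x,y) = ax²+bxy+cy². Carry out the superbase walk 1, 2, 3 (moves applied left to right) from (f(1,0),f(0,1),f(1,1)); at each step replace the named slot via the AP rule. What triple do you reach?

start (4,5,7) = (f(1,0),f(0,1),f(1,1))
replace slot 1: 2·(5+7) − 4 = 20 → (20,5,7)
replace slot 2: 2·(20+7) − 5 = 49 → (20,49,7)
replace slot 3: 2·(20+49) − 7 = 131 → (20,49,131)

20,49,131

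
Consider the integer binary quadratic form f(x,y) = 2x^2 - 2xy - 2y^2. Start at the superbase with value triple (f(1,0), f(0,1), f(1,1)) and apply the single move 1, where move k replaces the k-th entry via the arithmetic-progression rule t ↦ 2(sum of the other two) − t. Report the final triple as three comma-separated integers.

start (2,-2,-2) = (f(1,0),f(0,1),f(1,1))
replace slot 1: 2·((-2)+(-2)) − 2 = -10 → (-10,-2,-2)

-10,-2,-2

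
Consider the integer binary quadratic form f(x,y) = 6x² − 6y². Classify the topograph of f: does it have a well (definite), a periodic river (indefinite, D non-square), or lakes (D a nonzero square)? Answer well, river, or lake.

D = b²−4ac = 0² − 4·6·(-6) = 144
D = 12² is a perfect square ⇒ form factors over ℤ ⇒ lakes

lake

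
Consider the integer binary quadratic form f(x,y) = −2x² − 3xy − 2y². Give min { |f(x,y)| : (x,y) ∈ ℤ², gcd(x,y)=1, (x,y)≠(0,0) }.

translate: b→-1 (≡3 mod 4), so (2,3,2)→(2,-1,1)
flip: (2,-1,1)→(1,1,2)
reduced (well bottom): (1,1,2) with a≤c, −a<b≤a
well minimum |f| = |-1| = 1 (negative-definite)

1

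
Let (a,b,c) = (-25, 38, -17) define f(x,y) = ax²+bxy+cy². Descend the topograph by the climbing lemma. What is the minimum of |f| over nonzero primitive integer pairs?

translate: b→12 (≡-38 mod 50), so (25,-38,17)→(25,12,4)
flip: (25,12,4)→(4,-12,25)
translate: b→4 (≡-12 mod 8), so (4,-12,25)→(4,4,17)
reduced (well bottom): (4,4,17) with a≤c, −a<b≤a
well minimum |f| = |-4| = 4 (negative-definite)

4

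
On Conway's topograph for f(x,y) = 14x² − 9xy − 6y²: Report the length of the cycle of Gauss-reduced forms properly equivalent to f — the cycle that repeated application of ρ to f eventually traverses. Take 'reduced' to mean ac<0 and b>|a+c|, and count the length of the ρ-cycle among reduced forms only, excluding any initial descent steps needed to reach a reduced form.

D = 417, ⌊√D⌋ = 20
descent: ρ → (-6,9,14)  [lands on river]
river: ρ → (14,19,-1)
river: ρ → (-1,19,14)
river: ρ → (14,9,-6)
river: ρ → (-6,15,8)
river: ρ → (8,17,-4)
river: ρ → (-4,15,12)
river: ρ → (12,9,-7)
river: ρ → (-7,19,2)
river: ρ → (2,17,-16)
river: ρ → (-16,15,3)
river: ρ → (3,15,-16)
river: ρ → (-16,17,2)
river: ρ → (2,19,-7)
river: ρ → (-7,9,12)
river: ρ → (12,15,-4)
river: ρ → (-4,17,8)
river: ρ → (8,15,-6)
ρ-cycle length = 18 (tail of 1 descent step not counted)

18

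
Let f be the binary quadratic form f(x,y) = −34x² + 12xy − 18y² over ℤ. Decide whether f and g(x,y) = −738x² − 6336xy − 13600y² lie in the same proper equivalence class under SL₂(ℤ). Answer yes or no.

D₁ = -2304, D₂ = -2304
f is negative-definite; reduce −f:
−f: flip: (34,-12,18)→(18,12,34)
−f: reduced (well bottom): (18,12,34) with a≤c, −a<b≤a
flip sign back: reduced form of f is (-18,-12,-34)
g is negative-definite; reduce −g:
−g: translate: b→432 (≡6336 mod 1476), so (738,6336,13600)→(738,432,64)
−g: flip: (738,432,64)→(64,-432,738)
−g: translate: b→-48 (≡-432 mod 128), so (64,-432,738)→(64,-48,18)
−g: flip: (64,-48,18)→(18,48,64)
−g: translate: b→12 (≡48 mod 36), so (18,48,64)→(18,12,34)
−g: reduced (well bottom): (18,12,34) with a≤c, −a<b≤a
flip sign back: reduced form of g is (-18,-12,-34)
reduced forms (-18, -12, -34) vs (-18, -12, -34) ⇒ equivalent

yes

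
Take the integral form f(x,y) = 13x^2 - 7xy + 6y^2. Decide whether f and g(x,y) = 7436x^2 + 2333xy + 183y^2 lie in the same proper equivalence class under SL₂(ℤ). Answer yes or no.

D₁ = -263, D₂ = -263
f: flip: (13,-7,6)→(6,7,13)
f: translate: b→-5 (≡7 mod 12), so (6,7,13)→(6,-5,12)
f: reduced (well bottom): (6,-5,12) with a≤c, −a<b≤a
g: flip: (7436,2333,183)→(183,-2333,7436)
g: translate: b→-137 (≡-2333 mod 366), so (183,-2333,7436)→(183,-137,26)
g: flip: (183,-137,26)→(26,137,183)
g: translate: b→-19 (≡137 mod 52), so (26,137,183)→(26,-19,6)
g: flip: (26,-19,6)→(6,19,26)
g: translate: b→-5 (≡19 mod 12), so (6,19,26)→(6,-5,12)
g: reduced (well bottom): (6,-5,12) with a≤c, −a<b≤a
reduced forms (6, -5, 12) vs (6, -5, 12) ⇒ equivalent

yes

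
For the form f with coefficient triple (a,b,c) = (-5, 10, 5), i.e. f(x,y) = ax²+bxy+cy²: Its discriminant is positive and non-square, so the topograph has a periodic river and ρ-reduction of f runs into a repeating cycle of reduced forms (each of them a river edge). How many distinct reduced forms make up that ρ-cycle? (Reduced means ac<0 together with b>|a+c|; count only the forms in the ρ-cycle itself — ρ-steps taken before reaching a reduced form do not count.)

D = 200, ⌊√D⌋ = 14
river: ρ → (5,10,-5)
river: ρ → (-5,10,5)
ρ-cycle length = 2 (tail of 0 descent steps not counted)

2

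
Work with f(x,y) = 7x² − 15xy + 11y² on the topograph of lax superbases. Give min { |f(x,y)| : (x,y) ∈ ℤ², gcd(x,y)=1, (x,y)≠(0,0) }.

translate: b→-1 (≡-15 mod 14), so (7,-15,11)→(7,-1,3)
flip: (7,-1,3)→(3,1,7)
reduced (well bottom): (3,1,7) with a≤c, −a<b≤a
well minimum = a = 3

3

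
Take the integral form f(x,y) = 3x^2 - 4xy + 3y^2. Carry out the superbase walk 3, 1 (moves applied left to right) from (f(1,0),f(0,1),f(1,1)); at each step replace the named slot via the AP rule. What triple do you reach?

start (3,3,2) = (f(1,0),f(0,1),f(1,1))
replace slot 3: 2·(3+3) − 2 = 10 → (3,3,10)
replace slot 1: 2·(3+10) − 3 = 23 → (23,3,10)

23,3,10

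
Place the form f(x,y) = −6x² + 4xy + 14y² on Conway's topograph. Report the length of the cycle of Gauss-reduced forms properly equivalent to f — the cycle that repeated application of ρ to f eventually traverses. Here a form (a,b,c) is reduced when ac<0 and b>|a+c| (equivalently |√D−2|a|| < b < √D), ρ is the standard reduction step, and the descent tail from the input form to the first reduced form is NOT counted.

D = 352, ⌊√D⌋ = 18
descent: ρ → (14,-4,-6)
descent: ρ → (-6,16,4)  [lands on river]
river: ρ → (4,16,-6)
river: ρ → (-6,8,12)
river: ρ → (12,16,-2)
river: ρ → (-2,16,12)
river: ρ → (12,8,-6)
ρ-cycle length = 6 (tail of 2 descent steps not counted)

6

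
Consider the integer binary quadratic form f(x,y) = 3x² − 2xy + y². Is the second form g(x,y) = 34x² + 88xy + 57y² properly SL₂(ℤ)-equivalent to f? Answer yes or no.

D₁ = -8, D₂ = -8
f: flip: (3,-2,1)→(1,2,3)
f: translate: b→0 (≡2 mod 2), so (1,2,3)→(1,0,2)
f: reduced (well bottom): (1,0,2) with a≤c, −a<b≤a
g: translate: b→20 (≡88 mod 68), so (34,88,57)→(34,20,3)
g: flip: (34,20,3)→(3,-20,34)
g: translate: b→-2 (≡-20 mod 6), so (3,-20,34)→(3,-2,1)
g: flip: (3,-2,1)→(1,2,3)
g: translate: b→0 (≡2 mod 2), so (1,2,3)→(1,0,2)
g: reduced (well bottom): (1,0,2) with a≤c, −a<b≤a
reduced forms (1, 0, 2) vs (1, 0, 2) ⇒ equivalent

yes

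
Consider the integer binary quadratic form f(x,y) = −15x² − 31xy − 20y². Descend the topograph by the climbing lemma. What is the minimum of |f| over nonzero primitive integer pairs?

translate: b→1 (≡31 mod 30), so (15,31,20)→(15,1,4)
flip: (15,1,4)→(4,-1,15)
reduced (well bottom): (4,-1,15) with a≤c, −a<b≤a
well minimum |f| = |-4| = 4 (negative-definite)

4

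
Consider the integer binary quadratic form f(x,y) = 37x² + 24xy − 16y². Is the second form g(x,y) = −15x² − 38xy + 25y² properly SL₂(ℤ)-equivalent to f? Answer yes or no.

D₁ = 2944, D₂ = 2944
river cycle of f (length 10): (-16, 40, 21), (21, 44, -12), (-12, 52, 5), (5, 48, -32), (-32, 16, 21), (21, 26, -27), (-27, 28, 20), (20, 52, -3), (-3, 50, 37), (37, 24, -16)
river cycle of g (length 10): (25, 38, -15), (-15, 52, 4), (4, 52, -15), (-15, 38, 25), (25, 12, -28), (-28, 44, 9), (9, 46, -23), (-23, 46, 9), (9, 44, -28), (-28, 12, 25)
cycles differ ⇒ inequivalent

no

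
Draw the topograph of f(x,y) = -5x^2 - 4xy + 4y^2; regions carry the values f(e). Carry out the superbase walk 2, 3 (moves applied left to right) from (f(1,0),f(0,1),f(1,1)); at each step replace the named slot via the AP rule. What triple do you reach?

start (-5,4,-5) = (f(1,0),f(0,1),f(1,1))
replace slot 2: 2·((-5)+(-5)) − 4 = -24 → (-5,-24,-5)
replace slot 3: 2·((-5)+(-24)) − (-5) = -53 → (-5,-24,-53)

-5,-24,-53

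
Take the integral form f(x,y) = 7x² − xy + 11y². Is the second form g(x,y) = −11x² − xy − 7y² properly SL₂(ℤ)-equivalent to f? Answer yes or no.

D₁ = -307, D₂ = -307
f: reduced (well bottom): (7,-1,11) with a≤c, −a<b≤a
g is negative-definite; reduce −g:
−g: flip: (11,1,7)→(7,-1,11)
−g: reduced (well bottom): (7,-1,11) with a≤c, −a<b≤a
flip sign back: reduced form of g is (-7,1,-11)
reduced forms (7, -1, 11) vs (-7, 1, -11) ⇒ inequivalent

no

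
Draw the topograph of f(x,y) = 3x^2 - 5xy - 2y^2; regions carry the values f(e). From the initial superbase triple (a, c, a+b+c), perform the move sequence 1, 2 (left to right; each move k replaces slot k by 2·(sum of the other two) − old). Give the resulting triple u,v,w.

start (3,-2,-4) = (f(1,0),f(0,1),f(1,1))
replace slot 1: 2·((-2)+(-4)) − 3 = -15 → (-15,-2,-4)
replace slot 2: 2·((-15)+(-4)) − (-2) = -36 → (-15,-36,-4)

-15,-36,-4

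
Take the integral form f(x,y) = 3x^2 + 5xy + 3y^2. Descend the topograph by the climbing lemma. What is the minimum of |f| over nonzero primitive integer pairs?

translate: b→-1 (≡5 mod 6), so (3,5,3)→(3,-1,1)
flip: (3,-1,1)→(1,1,3)
reduced (well bottom): (1,1,3) with a≤c, −a<b≤a
well minimum = a = 1

1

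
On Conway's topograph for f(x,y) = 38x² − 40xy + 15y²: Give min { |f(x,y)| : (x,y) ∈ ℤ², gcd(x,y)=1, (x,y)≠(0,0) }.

translate: b→36 (≡-40 mod 76), so (38,-40,15)→(38,36,13)
flip: (38,36,13)→(13,-36,38)
translate: b→-10 (≡-36 mod 26), so (13,-36,38)→(13,-10,15)
reduced (well bottom): (13,-10,15) with a≤c, −a<b≤a
well minimum = a = 13

13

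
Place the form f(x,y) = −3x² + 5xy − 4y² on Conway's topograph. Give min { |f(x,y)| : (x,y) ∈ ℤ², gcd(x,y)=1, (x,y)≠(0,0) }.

translate: b→1 (≡-5 mod 6), so (3,-5,4)→(3,1,2)
flip: (3,1,2)→(2,-1,3)
reduced (well bottom): (2,-1,3) with a≤c, −a<b≤a
well minimum |f| = |-2| = 2 (negative-definite)

2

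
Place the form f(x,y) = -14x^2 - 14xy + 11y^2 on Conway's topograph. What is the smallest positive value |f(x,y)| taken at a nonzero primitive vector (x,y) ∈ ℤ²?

descent: ρ → (11,14,-14)  [lands on river]
river: ρ → (-14,14,11)
river: ρ → (11,8,-17)
river: ρ → (-17,26,2)
river: ρ → (2,26,-17)
river: ρ → (-17,8,11)
closes: descent 1, river 6
min |a| on river = 2

2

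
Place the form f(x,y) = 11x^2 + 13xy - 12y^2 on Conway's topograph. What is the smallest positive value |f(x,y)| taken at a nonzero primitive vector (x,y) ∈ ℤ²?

river: ρ → (-12,11,12)
river: ρ → (12,13,-11)
river: ρ → (-11,9,14)
river: ρ → (14,19,-6)
river: ρ → (-6,17,17)
river: ρ → (17,17,-6)
river: ρ → (-6,19,14)
river: ρ → (14,9,-11)
river: ρ → (-11,13,12)
river: ρ → (12,11,-12)
river: ρ → (-12,13,11)
river: ρ → (11,9,-14)
river: ρ → (-14,19,6)
river: ρ → (6,17,-17)
river: ρ → (-17,17,6)
river: ρ → (6,19,-14)
river: ρ → (-14,9,11)
river: ρ → (11,13,-12)
closes: descent 0, river 18
min |a| on river = 6

6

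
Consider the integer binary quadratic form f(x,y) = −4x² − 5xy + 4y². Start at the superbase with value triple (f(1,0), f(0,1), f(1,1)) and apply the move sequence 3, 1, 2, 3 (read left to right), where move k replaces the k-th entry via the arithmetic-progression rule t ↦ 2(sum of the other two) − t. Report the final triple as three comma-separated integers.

start (-4,4,-5) = (f(1,0),f(0,1),f(1,1))
replace slot 3: 2·((-4)+4) − (-5) = 5 → (-4,4,5)
replace slot 1: 2·(4+5) − (-4) = 22 → (22,4,5)
replace slot 2: 2·(22+5) − 4 = 50 → (22,50,5)
replace slot 3: 2·(22+50) − 5 = 139 → (22,50,139)

22,50,139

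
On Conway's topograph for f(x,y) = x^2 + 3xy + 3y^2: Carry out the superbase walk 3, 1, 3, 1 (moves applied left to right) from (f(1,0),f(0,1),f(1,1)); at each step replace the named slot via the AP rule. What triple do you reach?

start (1,3,7) = (f(1,0),f(0,1),f(1,1))
replace slot 3: 2·(1+3) − 7 = 1 → (1,3,1)
replace slot 1: 2·(3+1) − 1 = 7 → (7,3,1)
replace slot 3: 2·(7+3) − 1 = 19 → (7,3,19)
replace slot 1: 2·(3+19) − 7 = 37 → (37,3,19)

37,3,19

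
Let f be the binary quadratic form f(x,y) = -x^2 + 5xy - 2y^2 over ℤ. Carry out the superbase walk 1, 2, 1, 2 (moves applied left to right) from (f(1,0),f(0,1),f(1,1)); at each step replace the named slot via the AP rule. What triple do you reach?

start (-1,-2,2) = (f(1,0),f(0,1),f(1,1))
replace slot 1: 2·((-2)+2) − (-1) = 1 → (1,-2,2)
replace slot 2: 2·(1+2) − (-2) = 8 → (1,8,2)
replace slot 1: 2·(8+2) − 1 = 19 → (19,8,2)
replace slot 2: 2·(19+2) − 8 = 34 → (19,34,2)

19,34,2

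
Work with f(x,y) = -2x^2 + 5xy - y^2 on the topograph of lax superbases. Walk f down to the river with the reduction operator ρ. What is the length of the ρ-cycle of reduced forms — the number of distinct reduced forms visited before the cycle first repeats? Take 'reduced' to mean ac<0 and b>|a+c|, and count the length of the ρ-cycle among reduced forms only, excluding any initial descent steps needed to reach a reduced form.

D = 17, ⌊√D⌋ = 4
descent: ρ → (-1,3,2)  [lands on river]
river: ρ → (2,1,-2)
river: ρ → (-2,3,1)
river: ρ → (1,3,-2)
river: ρ → (-2,1,2)
river: ρ → (2,3,-1)
ρ-cycle length = 6 (tail of 1 descent step not counted)

6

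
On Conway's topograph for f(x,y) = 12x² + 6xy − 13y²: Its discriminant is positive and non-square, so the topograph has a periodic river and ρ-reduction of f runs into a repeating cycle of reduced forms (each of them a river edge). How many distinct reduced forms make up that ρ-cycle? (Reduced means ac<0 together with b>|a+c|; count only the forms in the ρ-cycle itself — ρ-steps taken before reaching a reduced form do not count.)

D = 660, ⌊√D⌋ = 25
river: ρ → (-13,20,5)
river: ρ → (5,20,-13)
river: ρ → (-13,6,12)
river: ρ → (12,18,-7)
river: ρ → (-7,24,3)
river: ρ → (3,24,-7)
river: ρ → (-7,18,12)
river: ρ → (12,6,-13)
ρ-cycle length = 8 (tail of 0 descent steps not counted)

8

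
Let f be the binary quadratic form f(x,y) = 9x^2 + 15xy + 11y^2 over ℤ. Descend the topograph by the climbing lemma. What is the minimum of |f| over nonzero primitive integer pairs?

translate: b→-3 (≡15 mod 18), so (9,15,11)→(9,-3,5)
flip: (9,-3,5)→(5,3,9)
reduced (well bottom): (5,3,9) with a≤c, −a<b≤a
well minimum = a = 5

5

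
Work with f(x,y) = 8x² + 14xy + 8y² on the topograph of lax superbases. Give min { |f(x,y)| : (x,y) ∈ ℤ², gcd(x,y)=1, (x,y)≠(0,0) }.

translate: b→-2 (≡14 mod 16), so (8,14,8)→(8,-2,2)
flip: (8,-2,2)→(2,2,8)
reduced (well bottom): (2,2,8) with a≤c, −a<b≤a
well minimum = a = 2

2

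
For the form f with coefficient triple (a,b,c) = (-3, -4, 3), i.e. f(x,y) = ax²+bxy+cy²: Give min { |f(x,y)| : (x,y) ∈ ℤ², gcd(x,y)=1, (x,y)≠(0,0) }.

descent: ρ → (3,4,-3)  [lands on river]
river: ρ → (-3,2,4)
river: ρ → (4,6,-1)
river: ρ → (-1,6,4)
river: ρ → (4,2,-3)
river: ρ → (-3,4,3)
river: ρ → (3,2,-4)
river: ρ → (-4,6,1)
river: ρ → (1,6,-4)
river: ρ → (-4,2,3)
closes: descent 1, river 10
min |a| on river = 1

1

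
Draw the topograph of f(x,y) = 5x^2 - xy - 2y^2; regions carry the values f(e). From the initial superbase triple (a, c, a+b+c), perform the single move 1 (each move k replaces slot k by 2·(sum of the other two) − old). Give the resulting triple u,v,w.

start (5,-2,2) = (f(1,0),f(0,1),f(1,1))
replace slot 1: 2·((-2)+2) − 5 = -5 → (-5,-2,2)

-5,-2,2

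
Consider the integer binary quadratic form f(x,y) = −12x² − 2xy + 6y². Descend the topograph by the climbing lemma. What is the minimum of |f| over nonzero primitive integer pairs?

descent: ρ → (6,14,-4)  [lands on river]
river: ρ → (-4,10,12)
river: ρ → (12,14,-2)
river: ρ → (-2,14,12)
river: ρ → (12,10,-4)
river: ρ → (-4,14,6)
river: ρ → (6,10,-8)
river: ρ → (-8,6,8)
river: ρ → (8,10,-6)
river: ρ → (-6,14,4)
river: ρ → (4,10,-12)
river: ρ → (-12,14,2)
river: ρ → (2,14,-12)
river: ρ → (-12,10,4)
river: ρ → (4,14,-6)
river: ρ → (-6,10,8)
river: ρ → (8,6,-8)
river: ρ → (-8,10,6)
closes: descent 1, river 18
min |a| on river = 2

2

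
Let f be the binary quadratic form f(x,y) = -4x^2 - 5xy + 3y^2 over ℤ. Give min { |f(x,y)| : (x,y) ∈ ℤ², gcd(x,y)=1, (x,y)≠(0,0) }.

descent: ρ → (3,5,-4)  [lands on river]
river: ρ → (-4,3,4)
river: ρ → (4,5,-3)
river: ρ → (-3,7,2)
river: ρ → (2,5,-6)
river: ρ → (-6,7,1)
river: ρ → (1,7,-6)
river: ρ → (-6,5,2)
river: ρ → (2,7,-3)
river: ρ → (-3,5,4)
river: ρ → (4,3,-4)
river: ρ → (-4,5,3)
river: ρ → (3,7,-2)
river: ρ → (-2,5,6)
river: ρ → (6,7,-1)
river: ρ → (-1,7,6)
river: ρ → (6,5,-2)
river: ρ → (-2,7,3)
closes: descent 1, river 18
min |a| on river = 1

1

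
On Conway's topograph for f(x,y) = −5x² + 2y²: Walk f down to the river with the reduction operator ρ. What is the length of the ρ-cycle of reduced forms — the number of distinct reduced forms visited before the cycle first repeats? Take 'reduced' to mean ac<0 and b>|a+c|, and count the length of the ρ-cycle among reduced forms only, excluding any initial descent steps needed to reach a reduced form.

D = 40, ⌊√D⌋ = 6
descent: ρ → (2,4,-3)  [lands on river]
river: ρ → (-3,2,3)
river: ρ → (3,4,-2)
river: ρ → (-2,4,3)
river: ρ → (3,2,-3)
river: ρ → (-3,4,2)
ρ-cycle length = 6 (tail of 1 descent step not counted)

6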